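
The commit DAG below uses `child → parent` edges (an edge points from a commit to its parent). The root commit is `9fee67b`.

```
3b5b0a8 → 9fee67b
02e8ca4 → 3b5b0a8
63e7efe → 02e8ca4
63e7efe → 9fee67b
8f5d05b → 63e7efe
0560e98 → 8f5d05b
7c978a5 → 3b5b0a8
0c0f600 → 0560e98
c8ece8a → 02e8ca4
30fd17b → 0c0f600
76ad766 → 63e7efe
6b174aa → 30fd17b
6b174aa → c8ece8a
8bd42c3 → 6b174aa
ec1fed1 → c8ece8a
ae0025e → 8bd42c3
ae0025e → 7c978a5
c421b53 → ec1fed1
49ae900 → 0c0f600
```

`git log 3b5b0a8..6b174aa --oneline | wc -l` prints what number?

Reachable from 6b174aa: {02e8ca4, 0560e98, 0c0f600, 30fd17b, 3b5b0a8, 63e7efe, 6b174aa, 8f5d05b, 9fee67b, c8ece8a}.
Reachable from 3b5b0a8: {3b5b0a8, 9fee67b}.
In 6b174aa's history but not 3b5b0a8's: {02e8ca4, 0560e98, 0c0f600, 30fd17b, 63e7efe, 6b174aa, 8f5d05b, c8ece8a} — 8 commits.

8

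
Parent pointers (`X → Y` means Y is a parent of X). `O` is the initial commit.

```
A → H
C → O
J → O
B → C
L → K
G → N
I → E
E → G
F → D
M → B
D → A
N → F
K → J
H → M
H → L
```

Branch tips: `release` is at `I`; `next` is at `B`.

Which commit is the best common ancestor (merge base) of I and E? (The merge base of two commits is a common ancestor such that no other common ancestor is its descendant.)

Ancestors of I: {A, B, C, D, E, F, G, H, I, J, K, L, M, N, O}.
Ancestors of E: {A, B, C, D, E, F, G, H, J, K, L, M, N, O}.
Common ancestors: {A, B, C, D, E, F, G, H, J, K, L, M, N, O}.
Among these, E is not an ancestor of any other common ancestor — it is the merge base.

E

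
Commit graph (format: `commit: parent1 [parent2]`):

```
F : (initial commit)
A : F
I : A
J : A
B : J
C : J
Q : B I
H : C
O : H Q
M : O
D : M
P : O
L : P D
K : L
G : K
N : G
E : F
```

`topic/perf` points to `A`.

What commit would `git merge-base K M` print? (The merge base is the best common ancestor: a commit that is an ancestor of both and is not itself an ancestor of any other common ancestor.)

M

Ancestors of K: {A, B, C, D, F, H, I, J, K, L, M, O, P, Q}.
Ancestors of M: {A, B, C, F, H, I, J, M, O, Q}.
Common ancestors: {A, B, C, F, H, I, J, M, O, Q}.
Among these, M is not an ancestor of any other common ancestor — it is the merge base.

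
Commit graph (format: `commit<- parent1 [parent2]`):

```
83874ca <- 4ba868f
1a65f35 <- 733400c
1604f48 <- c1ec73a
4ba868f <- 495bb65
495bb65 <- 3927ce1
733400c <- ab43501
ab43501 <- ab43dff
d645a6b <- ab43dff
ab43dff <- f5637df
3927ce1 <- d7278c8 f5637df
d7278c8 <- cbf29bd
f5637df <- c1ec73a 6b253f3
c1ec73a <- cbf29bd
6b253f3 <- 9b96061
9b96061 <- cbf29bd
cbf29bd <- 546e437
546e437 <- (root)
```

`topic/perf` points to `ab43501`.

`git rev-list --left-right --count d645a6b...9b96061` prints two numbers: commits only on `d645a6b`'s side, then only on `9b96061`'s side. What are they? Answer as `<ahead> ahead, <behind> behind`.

Reachable from d645a6b: {546e437, 6b253f3, 9b96061, ab43dff, c1ec73a, cbf29bd, d645a6b, f5637df}.
Reachable from 9b96061: {546e437, 9b96061, cbf29bd}.
Only in d645a6b's history (ahead): {6b253f3, ab43dff, c1ec73a, d645a6b, f5637df} — 5.
Only in 9b96061's history (behind): {} — 0.

5 ahead, 0 behind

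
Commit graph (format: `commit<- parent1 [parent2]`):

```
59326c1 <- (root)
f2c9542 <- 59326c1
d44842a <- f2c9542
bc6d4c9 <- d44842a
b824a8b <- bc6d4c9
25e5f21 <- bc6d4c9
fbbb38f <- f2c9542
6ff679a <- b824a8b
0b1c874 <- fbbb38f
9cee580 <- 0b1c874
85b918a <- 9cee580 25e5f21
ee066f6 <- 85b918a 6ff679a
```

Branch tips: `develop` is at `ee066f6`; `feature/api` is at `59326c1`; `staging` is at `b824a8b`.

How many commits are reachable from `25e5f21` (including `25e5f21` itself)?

5

Walking parent pointers from 25e5f21: reachable set = {25e5f21, 59326c1, bc6d4c9, d44842a, f2c9542}.
That is 5 commits.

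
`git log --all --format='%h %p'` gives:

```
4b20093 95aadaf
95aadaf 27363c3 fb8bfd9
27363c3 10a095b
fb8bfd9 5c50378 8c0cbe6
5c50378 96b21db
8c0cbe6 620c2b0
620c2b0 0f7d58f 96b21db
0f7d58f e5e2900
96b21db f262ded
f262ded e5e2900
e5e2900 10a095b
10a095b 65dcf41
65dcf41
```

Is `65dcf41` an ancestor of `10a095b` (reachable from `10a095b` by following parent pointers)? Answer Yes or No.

Yes

Ancestors of 10a095b (commits reachable by following parents): {10a095b, 65dcf41}.
65dcf41 is in that set, so it is an ancestor of 10a095b.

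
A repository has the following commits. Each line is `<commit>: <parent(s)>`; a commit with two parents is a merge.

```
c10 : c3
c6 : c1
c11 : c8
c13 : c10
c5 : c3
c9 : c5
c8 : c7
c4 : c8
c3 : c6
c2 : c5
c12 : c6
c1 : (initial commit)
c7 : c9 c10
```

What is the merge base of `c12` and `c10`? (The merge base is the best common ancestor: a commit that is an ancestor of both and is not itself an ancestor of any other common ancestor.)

Ancestors of c12: {c1, c12, c6}.
Ancestors of c10: {c1, c10, c3, c6}.
Common ancestors: {c1, c6}.
Among these, c6 is not an ancestor of any other common ancestor — it is the merge base.

c6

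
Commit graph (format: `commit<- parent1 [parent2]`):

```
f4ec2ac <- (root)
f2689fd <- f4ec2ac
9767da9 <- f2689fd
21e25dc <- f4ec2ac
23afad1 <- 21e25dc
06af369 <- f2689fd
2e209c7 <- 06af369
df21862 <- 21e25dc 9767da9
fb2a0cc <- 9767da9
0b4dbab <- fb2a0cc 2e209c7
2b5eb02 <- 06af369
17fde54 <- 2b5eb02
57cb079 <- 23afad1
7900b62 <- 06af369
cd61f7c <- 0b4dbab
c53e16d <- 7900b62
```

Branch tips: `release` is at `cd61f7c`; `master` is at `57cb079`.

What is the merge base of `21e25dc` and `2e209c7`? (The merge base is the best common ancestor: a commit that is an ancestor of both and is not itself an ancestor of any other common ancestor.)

Ancestors of 21e25dc: {21e25dc, f4ec2ac}.
Ancestors of 2e209c7: {06af369, 2e209c7, f2689fd, f4ec2ac}.
Common ancestors: {f4ec2ac}.
The only common ancestor is f4ec2ac, so it is the merge base.

f4ec2ac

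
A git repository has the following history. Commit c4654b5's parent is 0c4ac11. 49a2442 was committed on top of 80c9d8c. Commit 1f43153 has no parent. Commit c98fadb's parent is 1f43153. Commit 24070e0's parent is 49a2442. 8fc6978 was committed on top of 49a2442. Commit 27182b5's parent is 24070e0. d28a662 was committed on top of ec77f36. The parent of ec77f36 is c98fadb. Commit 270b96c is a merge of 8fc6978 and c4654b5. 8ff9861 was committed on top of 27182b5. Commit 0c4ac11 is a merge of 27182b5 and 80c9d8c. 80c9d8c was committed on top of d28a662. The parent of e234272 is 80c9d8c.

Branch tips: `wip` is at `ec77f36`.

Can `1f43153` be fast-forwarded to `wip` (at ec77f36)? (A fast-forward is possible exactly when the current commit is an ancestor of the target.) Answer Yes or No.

A fast-forward from 1f43153 to ec77f36 is possible iff 1f43153 is an ancestor of ec77f36.
Ancestors of ec77f36: {1f43153, c98fadb, ec77f36}.
1f43153 is among them, so fast-forward is possible.

Yes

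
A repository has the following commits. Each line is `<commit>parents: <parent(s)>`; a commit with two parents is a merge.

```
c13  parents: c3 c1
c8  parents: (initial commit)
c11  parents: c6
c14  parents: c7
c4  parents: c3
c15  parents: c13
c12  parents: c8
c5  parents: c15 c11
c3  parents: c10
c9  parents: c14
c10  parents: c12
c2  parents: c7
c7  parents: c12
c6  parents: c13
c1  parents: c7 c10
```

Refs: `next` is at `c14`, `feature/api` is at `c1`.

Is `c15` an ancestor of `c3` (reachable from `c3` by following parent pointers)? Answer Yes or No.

Ancestors of c3: {c10, c12, c3, c8}.
c15 is not in that set, so it is not an ancestor of c3.

No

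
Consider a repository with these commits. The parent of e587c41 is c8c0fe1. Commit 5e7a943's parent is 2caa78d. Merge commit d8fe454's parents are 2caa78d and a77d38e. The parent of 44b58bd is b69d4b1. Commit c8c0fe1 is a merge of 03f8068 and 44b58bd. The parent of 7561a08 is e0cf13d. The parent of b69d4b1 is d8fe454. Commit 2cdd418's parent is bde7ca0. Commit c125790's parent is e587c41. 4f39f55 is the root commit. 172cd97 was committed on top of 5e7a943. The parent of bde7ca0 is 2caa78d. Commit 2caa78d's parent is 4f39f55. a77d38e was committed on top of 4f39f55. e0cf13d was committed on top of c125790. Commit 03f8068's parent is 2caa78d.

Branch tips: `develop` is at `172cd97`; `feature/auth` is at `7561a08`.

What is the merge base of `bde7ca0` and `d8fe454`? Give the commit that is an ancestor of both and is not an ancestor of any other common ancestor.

Ancestors of bde7ca0: {2caa78d, 4f39f55, bde7ca0}.
Ancestors of d8fe454: {2caa78d, 4f39f55, a77d38e, d8fe454}.
Common ancestors: {2caa78d, 4f39f55}.
Among these, 2caa78d is not an ancestor of any other common ancestor — it is the merge base.

2caa78d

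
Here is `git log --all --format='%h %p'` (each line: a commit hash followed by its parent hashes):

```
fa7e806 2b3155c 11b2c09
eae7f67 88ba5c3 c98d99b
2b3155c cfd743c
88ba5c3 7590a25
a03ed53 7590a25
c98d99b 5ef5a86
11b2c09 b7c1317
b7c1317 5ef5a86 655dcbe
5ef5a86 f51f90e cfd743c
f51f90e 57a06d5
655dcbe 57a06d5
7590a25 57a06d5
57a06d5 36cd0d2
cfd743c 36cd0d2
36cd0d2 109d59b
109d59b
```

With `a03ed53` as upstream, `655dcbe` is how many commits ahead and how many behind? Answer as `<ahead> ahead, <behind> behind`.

1 ahead, 2 behind

Reachable from 655dcbe: {109d59b, 36cd0d2, 57a06d5, 655dcbe}.
Reachable from a03ed53: {109d59b, 36cd0d2, 57a06d5, 7590a25, a03ed53}.
Only in 655dcbe's history (ahead): {655dcbe} — 1.
Only in a03ed53's history (behind): {7590a25, a03ed53} — 2.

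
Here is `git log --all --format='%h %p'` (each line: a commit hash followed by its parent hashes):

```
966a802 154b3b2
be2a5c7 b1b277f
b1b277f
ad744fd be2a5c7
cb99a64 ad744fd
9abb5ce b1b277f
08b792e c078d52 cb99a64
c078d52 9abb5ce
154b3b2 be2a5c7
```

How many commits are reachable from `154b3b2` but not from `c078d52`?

2

Reachable from 154b3b2: {154b3b2, b1b277f, be2a5c7}.
Reachable from c078d52: {9abb5ce, b1b277f, c078d52}.
In 154b3b2's history but not c078d52's: {154b3b2, be2a5c7} — 2 commits.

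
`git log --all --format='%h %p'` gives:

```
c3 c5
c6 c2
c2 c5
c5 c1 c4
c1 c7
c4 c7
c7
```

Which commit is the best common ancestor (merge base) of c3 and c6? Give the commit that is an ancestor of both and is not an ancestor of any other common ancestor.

c5

Ancestors of c3: {c1, c3, c4, c5, c7}.
Ancestors of c6: {c1, c2, c4, c5, c6, c7}.
Common ancestors: {c1, c4, c5, c7}.
Among these, c5 is not an ancestor of any other common ancestor — it is the merge base.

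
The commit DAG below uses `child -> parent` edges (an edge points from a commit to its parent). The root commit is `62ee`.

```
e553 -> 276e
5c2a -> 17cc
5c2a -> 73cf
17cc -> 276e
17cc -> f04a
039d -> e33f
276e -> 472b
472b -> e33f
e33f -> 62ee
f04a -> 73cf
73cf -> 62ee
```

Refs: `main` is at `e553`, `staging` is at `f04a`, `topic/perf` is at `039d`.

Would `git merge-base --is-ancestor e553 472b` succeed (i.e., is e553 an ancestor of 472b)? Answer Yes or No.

No

Ancestors of 472b: {472b, 62ee, e33f}.
e553 is not in that set, so it is not an ancestor of 472b.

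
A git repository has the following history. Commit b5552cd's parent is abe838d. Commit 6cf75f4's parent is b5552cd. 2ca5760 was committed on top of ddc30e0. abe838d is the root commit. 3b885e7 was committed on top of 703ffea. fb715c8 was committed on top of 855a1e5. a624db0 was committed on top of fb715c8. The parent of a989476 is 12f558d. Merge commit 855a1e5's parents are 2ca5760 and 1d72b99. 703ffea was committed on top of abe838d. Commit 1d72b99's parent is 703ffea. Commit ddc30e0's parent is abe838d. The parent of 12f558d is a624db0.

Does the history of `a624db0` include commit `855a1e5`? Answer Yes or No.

Yes

Ancestors of a624db0 (commits reachable by following parents): {1d72b99, 2ca5760, 703ffea, 855a1e5, a624db0, abe838d, ddc30e0, fb715c8}.
855a1e5 is in that set, so it is an ancestor of a624db0.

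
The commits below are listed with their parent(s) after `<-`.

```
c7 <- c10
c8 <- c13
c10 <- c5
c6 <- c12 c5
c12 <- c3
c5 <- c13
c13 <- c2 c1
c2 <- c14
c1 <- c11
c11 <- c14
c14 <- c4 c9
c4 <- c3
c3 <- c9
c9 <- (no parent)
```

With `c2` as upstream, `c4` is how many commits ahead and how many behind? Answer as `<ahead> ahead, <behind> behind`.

0 ahead, 2 behind

Reachable from c4: {c3, c4, c9}.
Reachable from c2: {c14, c2, c3, c4, c9}.
Only in c4's history (ahead): {} — 0.
Only in c2's history (behind): {c14, c2} — 2.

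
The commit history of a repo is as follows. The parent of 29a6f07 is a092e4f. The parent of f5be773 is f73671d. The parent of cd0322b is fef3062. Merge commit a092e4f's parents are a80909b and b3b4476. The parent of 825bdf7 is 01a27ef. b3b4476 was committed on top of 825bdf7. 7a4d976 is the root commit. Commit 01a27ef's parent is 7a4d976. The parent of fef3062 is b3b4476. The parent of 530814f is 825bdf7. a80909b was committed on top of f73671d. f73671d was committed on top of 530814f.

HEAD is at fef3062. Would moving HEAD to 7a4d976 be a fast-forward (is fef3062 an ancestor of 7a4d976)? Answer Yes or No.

A fast-forward from fef3062 to 7a4d976 is possible iff fef3062 is an ancestor of 7a4d976.
Ancestors of 7a4d976: {7a4d976}.
fef3062 is not among them, so fast-forward is not possible.

No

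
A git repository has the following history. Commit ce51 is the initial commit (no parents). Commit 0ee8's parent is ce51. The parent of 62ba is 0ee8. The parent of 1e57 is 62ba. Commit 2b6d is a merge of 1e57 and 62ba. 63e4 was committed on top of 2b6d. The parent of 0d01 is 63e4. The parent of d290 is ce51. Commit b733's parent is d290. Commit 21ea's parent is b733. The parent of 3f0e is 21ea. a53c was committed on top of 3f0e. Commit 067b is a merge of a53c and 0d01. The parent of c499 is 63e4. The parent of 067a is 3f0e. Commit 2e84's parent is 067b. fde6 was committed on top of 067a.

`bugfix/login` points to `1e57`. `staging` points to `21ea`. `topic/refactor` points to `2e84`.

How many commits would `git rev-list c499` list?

Walking parent pointers from c499: reachable set = {0ee8, 1e57, 2b6d, 62ba, 63e4, c499, ce51}.
That is 7 commits.

7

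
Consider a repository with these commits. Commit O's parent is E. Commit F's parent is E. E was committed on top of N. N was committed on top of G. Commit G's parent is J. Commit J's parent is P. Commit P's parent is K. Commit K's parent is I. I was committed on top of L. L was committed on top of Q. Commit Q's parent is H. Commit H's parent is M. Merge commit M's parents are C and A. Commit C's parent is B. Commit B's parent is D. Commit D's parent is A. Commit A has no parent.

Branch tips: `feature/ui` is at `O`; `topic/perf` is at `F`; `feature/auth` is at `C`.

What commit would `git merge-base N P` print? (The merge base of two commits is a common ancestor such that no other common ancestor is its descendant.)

P

Ancestors of N: {A, B, C, D, G, H, I, J, K, L, M, N, P, Q}.
Ancestors of P: {A, B, C, D, H, I, K, L, M, P, Q}.
Common ancestors: {A, B, C, D, H, I, K, L, M, P, Q}.
Among these, P is not an ancestor of any other common ancestor — it is the merge base.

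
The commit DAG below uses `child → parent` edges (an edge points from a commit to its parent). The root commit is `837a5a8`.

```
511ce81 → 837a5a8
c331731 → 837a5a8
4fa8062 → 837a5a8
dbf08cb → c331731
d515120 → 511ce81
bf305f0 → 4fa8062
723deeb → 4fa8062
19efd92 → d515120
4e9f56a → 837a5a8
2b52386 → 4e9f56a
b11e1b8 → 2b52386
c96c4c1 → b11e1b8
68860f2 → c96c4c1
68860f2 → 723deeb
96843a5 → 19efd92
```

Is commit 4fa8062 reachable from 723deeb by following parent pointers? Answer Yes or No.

Yes

Ancestors of 723deeb (commits reachable by following parents): {4fa8062, 723deeb, 837a5a8}.
4fa8062 is in that set, so it is an ancestor of 723deeb.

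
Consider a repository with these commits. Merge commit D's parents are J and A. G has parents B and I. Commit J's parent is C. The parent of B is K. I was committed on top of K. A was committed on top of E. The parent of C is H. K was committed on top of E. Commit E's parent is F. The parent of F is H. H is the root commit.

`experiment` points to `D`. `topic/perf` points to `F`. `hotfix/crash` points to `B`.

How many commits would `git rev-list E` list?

Walking parent pointers from E: reachable set = {E, F, H}.
That is 3 commits.

3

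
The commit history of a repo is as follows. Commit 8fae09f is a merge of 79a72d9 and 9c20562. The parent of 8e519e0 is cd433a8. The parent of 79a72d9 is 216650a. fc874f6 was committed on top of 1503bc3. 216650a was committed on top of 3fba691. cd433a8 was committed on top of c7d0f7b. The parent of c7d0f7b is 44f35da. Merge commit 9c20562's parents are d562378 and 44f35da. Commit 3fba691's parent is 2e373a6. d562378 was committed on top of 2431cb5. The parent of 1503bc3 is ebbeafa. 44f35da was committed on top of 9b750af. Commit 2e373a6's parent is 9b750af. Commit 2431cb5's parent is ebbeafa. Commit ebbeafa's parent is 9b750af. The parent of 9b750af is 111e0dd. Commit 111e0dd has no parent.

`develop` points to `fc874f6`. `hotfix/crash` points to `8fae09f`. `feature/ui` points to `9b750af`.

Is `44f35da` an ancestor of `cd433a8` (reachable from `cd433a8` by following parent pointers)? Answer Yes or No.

Yes

Ancestors of cd433a8 (commits reachable by following parents): {111e0dd, 44f35da, 9b750af, c7d0f7b, cd433a8}.
44f35da is in that set, so it is an ancestor of cd433a8.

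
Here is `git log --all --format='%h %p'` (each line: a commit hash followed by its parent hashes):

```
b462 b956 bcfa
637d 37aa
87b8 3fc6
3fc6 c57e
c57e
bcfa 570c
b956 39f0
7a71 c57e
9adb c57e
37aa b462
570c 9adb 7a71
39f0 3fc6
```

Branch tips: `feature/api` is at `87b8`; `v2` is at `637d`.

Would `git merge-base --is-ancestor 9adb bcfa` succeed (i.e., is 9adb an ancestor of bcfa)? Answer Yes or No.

Yes

Ancestors of bcfa (commits reachable by following parents): {570c, 7a71, 9adb, bcfa, c57e}.
9adb is in that set, so it is an ancestor of bcfa.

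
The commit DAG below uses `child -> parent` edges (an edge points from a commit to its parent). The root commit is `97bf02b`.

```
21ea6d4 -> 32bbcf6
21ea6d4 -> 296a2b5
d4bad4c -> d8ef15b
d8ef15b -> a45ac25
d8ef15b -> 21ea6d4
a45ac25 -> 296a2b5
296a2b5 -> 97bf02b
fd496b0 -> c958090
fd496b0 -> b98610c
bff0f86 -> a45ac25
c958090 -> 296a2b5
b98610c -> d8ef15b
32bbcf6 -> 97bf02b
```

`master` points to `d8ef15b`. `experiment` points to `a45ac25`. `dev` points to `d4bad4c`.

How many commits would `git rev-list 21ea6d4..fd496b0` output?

5

Reachable from fd496b0: {21ea6d4, 296a2b5, 32bbcf6, 97bf02b, a45ac25, b98610c, c958090, d8ef15b, fd496b0}.
Reachable from 21ea6d4: {21ea6d4, 296a2b5, 32bbcf6, 97bf02b}.
In fd496b0's history but not 21ea6d4's: {a45ac25, b98610c, c958090, d8ef15b, fd496b0} — 5 commits.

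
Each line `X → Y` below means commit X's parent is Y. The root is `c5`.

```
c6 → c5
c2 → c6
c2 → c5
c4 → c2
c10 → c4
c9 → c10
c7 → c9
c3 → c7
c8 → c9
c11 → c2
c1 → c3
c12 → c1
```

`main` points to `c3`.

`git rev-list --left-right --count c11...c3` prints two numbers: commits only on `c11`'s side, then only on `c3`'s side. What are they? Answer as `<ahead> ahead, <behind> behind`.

Reachable from c11: {c11, c2, c5, c6}.
Reachable from c3: {c10, c2, c3, c4, c5, c6, c7, c9}.
Only in c11's history (ahead): {c11} — 1.
Only in c3's history (behind): {c10, c3, c4, c7, c9} — 5.

1 ahead, 5 behind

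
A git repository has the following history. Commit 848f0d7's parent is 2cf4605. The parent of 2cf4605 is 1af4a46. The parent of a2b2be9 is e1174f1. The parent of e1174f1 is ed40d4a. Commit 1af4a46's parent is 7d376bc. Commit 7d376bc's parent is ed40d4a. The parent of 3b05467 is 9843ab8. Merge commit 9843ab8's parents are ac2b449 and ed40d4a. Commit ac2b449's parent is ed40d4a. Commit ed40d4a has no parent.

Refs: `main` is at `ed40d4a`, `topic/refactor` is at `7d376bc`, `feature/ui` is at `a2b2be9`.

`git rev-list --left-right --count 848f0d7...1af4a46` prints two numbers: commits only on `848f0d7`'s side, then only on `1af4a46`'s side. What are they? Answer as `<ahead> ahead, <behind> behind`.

2 ahead, 0 behind

Reachable from 848f0d7: {1af4a46, 2cf4605, 7d376bc, 848f0d7, ed40d4a}.
Reachable from 1af4a46: {1af4a46, 7d376bc, ed40d4a}.
Only in 848f0d7's history (ahead): {2cf4605, 848f0d7} — 2.
Only in 1af4a46's history (behind): {} — 0.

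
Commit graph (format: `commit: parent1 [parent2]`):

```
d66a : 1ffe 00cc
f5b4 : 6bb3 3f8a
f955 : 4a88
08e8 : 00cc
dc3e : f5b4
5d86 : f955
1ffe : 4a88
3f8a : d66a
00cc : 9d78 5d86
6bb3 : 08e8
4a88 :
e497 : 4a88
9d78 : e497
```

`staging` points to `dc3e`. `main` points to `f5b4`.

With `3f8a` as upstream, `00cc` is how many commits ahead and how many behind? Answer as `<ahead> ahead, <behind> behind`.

Reachable from 00cc: {00cc, 4a88, 5d86, 9d78, e497, f955}.
Reachable from 3f8a: {00cc, 1ffe, 3f8a, 4a88, 5d86, 9d78, d66a, e497, f955}.
Only in 00cc's history (ahead): {} — 0.
Only in 3f8a's history (behind): {1ffe, 3f8a, d66a} — 3.

0 ahead, 3 behind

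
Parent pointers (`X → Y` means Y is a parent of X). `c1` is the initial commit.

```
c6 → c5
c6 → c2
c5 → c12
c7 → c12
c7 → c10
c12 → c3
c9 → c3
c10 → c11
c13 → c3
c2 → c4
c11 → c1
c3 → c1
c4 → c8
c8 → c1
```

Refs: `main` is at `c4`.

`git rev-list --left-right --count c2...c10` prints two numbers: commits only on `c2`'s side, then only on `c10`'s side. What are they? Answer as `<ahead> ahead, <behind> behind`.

Reachable from c2: {c1, c2, c4, c8}.
Reachable from c10: {c1, c10, c11}.
Only in c2's history (ahead): {c2, c4, c8} — 3.
Only in c10's history (behind): {c10, c11} — 2.

3 ahead, 2 behind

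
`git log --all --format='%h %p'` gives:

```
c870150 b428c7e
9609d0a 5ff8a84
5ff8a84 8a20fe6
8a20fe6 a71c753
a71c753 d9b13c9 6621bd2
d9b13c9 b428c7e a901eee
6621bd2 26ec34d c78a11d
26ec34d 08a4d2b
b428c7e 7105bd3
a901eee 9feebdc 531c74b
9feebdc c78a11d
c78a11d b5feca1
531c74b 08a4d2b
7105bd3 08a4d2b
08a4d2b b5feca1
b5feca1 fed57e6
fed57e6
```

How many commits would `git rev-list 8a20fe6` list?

Walking parent pointers from 8a20fe6: reachable set = {08a4d2b, 26ec34d, 531c74b, 6621bd2, 7105bd3, 8a20fe6, 9feebdc, a71c753, a901eee, b428c7e, b5feca1, c78a11d, d9b13c9, fed57e6}.
That is 14 commits.

14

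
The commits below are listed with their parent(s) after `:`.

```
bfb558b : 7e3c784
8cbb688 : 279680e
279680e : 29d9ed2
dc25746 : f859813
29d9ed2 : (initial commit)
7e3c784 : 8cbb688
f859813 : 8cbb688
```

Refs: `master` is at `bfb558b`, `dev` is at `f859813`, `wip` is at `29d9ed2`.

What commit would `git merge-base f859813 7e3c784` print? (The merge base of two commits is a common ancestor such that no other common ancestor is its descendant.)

8cbb688

Ancestors of f859813: {279680e, 29d9ed2, 8cbb688, f859813}.
Ancestors of 7e3c784: {279680e, 29d9ed2, 7e3c784, 8cbb688}.
Common ancestors: {279680e, 29d9ed2, 8cbb688}.
Among these, 8cbb688 is not an ancestor of any other common ancestor — it is the merge base.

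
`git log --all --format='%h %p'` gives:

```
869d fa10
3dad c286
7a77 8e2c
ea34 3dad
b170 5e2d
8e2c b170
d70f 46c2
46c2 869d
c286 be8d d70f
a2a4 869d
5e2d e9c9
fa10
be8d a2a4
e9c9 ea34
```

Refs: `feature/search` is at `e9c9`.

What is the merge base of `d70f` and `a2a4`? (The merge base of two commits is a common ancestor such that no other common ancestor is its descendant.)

Ancestors of d70f: {46c2, 869d, d70f, fa10}.
Ancestors of a2a4: {869d, a2a4, fa10}.
Common ancestors: {869d, fa10}.
Among these, 869d is not an ancestor of any other common ancestor — it is the merge base.

869d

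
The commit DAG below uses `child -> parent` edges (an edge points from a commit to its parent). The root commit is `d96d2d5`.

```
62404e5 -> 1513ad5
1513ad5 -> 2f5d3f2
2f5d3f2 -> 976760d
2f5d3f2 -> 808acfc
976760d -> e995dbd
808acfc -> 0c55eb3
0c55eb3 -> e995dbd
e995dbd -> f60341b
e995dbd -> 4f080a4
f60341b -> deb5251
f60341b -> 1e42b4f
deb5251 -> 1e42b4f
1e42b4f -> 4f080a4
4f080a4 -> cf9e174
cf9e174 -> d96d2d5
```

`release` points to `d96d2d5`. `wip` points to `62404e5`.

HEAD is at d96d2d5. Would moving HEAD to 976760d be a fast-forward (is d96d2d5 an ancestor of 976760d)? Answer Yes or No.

A fast-forward from d96d2d5 to 976760d is possible iff d96d2d5 is an ancestor of 976760d.
Ancestors of 976760d: {1e42b4f, 4f080a4, 976760d, cf9e174, d96d2d5, deb5251, e995dbd, f60341b}.
d96d2d5 is among them, so fast-forward is possible.

Yes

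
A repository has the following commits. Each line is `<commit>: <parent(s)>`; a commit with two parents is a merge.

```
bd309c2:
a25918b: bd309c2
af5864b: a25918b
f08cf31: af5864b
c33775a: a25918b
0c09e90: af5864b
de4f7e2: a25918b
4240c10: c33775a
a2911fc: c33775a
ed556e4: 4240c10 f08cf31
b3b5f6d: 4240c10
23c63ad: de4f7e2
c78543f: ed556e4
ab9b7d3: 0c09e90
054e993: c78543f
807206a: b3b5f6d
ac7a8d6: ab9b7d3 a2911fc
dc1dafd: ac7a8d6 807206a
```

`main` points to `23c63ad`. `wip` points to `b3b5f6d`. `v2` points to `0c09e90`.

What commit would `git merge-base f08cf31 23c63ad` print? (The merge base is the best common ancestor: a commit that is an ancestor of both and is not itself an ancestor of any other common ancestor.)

Ancestors of f08cf31: {a25918b, af5864b, bd309c2, f08cf31}.
Ancestors of 23c63ad: {23c63ad, a25918b, bd309c2, de4f7e2}.
Common ancestors: {a25918b, bd309c2}.
Among these, a25918b is not an ancestor of any other common ancestor — it is the merge base.

a25918b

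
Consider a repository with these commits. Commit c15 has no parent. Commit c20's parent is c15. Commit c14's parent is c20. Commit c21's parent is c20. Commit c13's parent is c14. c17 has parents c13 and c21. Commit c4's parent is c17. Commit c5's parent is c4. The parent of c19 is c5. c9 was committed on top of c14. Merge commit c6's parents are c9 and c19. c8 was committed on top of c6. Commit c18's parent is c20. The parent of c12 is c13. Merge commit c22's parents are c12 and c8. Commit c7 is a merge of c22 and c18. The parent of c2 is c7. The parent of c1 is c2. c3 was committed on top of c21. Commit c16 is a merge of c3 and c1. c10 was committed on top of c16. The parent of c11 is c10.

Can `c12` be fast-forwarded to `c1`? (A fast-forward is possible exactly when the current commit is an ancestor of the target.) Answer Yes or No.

Yes

A fast-forward from c12 to c1 is possible iff c12 is an ancestor of c1.
Ancestors of c1: {c1, c12, c13, c14, c15, c17, c18, c19, c2, c20, c21, c22, c4, c5, c6, c7, c8, c9}.
c12 is among them, so fast-forward is possible.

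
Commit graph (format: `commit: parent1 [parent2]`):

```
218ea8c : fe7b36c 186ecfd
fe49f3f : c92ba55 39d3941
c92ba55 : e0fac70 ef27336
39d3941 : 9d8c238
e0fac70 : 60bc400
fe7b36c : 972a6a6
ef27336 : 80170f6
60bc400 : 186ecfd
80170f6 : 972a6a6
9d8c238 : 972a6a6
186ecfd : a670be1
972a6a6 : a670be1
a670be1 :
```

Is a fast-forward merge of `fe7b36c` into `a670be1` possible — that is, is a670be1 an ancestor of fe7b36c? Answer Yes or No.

A fast-forward from a670be1 to fe7b36c is possible iff a670be1 is an ancestor of fe7b36c.
Ancestors of fe7b36c: {972a6a6, a670be1, fe7b36c}.
a670be1 is among them, so fast-forward is possible.

Yes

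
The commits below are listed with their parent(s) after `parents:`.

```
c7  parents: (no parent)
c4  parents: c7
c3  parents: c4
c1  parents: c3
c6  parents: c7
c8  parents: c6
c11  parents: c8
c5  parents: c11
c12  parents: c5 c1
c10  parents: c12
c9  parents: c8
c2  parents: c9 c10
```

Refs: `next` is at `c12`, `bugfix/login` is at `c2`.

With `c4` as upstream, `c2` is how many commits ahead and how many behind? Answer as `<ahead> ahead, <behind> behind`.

10 ahead, 0 behind

Reachable from c2: {c1, c10, c11, c12, c2, c3, c4, c5, c6, c7, c8, c9}.
Reachable from c4: {c4, c7}.
Only in c2's history (ahead): {c1, c10, c11, c12, c2, c3, c5, c6, c8, c9} — 10.
Only in c4's history (behind): {} — 0.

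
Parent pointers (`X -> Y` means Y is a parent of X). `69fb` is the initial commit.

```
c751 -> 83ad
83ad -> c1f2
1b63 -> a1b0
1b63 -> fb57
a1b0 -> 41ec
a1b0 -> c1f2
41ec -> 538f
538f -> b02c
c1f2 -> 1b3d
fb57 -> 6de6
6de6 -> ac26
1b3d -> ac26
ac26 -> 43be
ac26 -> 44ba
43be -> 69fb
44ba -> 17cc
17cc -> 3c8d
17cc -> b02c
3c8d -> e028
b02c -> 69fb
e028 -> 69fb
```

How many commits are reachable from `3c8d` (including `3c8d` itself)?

3

Walking parent pointers from 3c8d: reachable set = {3c8d, 69fb, e028}.
That is 3 commits.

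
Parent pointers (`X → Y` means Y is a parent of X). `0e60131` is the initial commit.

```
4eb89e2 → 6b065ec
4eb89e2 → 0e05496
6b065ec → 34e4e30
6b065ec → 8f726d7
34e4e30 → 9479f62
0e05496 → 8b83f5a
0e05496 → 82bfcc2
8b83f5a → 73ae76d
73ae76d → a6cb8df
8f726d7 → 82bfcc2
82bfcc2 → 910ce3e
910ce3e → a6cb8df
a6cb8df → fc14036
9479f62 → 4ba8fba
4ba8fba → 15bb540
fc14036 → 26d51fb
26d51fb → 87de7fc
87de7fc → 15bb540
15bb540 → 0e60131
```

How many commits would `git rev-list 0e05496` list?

Walking parent pointers from 0e05496: reachable set = {0e05496, 0e60131, 15bb540, 26d51fb, 73ae76d, 82bfcc2, 87de7fc, 8b83f5a, 910ce3e, a6cb8df, fc14036}.
That is 11 commits.

11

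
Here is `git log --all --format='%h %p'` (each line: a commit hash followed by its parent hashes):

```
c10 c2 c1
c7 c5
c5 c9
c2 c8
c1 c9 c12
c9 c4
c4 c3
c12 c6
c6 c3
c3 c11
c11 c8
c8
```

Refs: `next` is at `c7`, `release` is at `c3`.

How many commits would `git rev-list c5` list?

6

Walking parent pointers from c5: reachable set = {c11, c3, c4, c5, c8, c9}.
That is 6 commits.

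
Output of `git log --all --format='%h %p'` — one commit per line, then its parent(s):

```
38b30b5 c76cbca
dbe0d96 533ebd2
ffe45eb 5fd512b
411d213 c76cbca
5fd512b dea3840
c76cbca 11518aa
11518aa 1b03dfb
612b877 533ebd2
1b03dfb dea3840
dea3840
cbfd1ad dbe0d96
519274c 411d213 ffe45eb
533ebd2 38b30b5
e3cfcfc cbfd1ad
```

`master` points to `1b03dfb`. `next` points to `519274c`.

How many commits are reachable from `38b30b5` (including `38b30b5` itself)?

5

Walking parent pointers from 38b30b5: reachable set = {11518aa, 1b03dfb, 38b30b5, c76cbca, dea3840}.
That is 5 commits.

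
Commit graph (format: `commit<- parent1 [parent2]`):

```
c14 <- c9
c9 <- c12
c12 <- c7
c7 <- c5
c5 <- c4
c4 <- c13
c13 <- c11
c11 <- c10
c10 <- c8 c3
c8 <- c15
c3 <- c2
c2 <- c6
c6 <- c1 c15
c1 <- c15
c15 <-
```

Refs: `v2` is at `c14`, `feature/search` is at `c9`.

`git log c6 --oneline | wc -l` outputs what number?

Walking parent pointers from c6: reachable set = {c1, c15, c6}.
That is 3 commits.

3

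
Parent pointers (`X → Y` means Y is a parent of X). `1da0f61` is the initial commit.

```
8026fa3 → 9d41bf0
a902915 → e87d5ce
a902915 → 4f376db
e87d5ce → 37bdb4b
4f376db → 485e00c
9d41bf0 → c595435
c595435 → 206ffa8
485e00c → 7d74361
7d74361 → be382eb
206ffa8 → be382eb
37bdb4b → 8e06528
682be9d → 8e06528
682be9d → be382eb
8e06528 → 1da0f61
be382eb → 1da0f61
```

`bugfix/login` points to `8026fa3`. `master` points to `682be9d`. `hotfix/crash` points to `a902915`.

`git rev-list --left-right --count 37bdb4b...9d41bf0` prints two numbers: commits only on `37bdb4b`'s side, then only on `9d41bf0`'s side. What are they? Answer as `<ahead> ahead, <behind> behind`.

2 ahead, 4 behind

Reachable from 37bdb4b: {1da0f61, 37bdb4b, 8e06528}.
Reachable from 9d41bf0: {1da0f61, 206ffa8, 9d41bf0, be382eb, c595435}.
Only in 37bdb4b's history (ahead): {37bdb4b, 8e06528} — 2.
Only in 9d41bf0's history (behind): {206ffa8, 9d41bf0, be382eb, c595435} — 4.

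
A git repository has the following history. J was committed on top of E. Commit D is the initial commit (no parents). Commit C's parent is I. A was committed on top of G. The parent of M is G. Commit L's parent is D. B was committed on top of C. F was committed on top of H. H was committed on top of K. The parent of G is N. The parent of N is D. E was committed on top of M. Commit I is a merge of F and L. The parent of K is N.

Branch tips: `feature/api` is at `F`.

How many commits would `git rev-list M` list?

Walking parent pointers from M: reachable set = {D, G, M, N}.
That is 4 commits.

4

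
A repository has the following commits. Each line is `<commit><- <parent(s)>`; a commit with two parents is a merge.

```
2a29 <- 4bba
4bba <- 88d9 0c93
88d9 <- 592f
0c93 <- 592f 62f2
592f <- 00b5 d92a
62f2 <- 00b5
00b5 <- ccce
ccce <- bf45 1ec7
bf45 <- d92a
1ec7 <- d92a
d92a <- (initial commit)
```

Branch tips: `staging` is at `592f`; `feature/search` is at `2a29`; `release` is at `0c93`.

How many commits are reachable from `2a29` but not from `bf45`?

9

Reachable from 2a29: {00b5, 0c93, 1ec7, 2a29, 4bba, 592f, 62f2, 88d9, bf45, ccce, d92a}.
Reachable from bf45: {bf45, d92a}.
In 2a29's history but not bf45's: {00b5, 0c93, 1ec7, 2a29, 4bba, 592f, 62f2, 88d9, ccce} — 9 commits.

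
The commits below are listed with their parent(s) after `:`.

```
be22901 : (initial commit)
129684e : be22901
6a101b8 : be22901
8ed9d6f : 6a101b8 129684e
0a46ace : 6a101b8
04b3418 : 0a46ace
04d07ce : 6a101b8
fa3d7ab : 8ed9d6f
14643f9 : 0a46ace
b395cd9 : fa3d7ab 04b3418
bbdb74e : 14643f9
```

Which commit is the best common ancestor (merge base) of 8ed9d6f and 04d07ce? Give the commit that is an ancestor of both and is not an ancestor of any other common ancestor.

6a101b8

Ancestors of 8ed9d6f: {129684e, 6a101b8, 8ed9d6f, be22901}.
Ancestors of 04d07ce: {04d07ce, 6a101b8, be22901}.
Common ancestors: {6a101b8, be22901}.
Among these, 6a101b8 is not an ancestor of any other common ancestor — it is the merge base.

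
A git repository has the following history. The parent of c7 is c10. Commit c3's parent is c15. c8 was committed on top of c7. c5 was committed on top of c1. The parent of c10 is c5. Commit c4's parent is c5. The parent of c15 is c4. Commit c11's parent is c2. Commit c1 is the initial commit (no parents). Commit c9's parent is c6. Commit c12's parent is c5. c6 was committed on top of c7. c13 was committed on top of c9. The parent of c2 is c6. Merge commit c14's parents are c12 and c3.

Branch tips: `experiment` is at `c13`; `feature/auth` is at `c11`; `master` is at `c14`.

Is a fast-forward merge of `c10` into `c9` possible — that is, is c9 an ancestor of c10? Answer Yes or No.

No

A fast-forward from c9 to c10 is possible iff c9 is an ancestor of c10.
Ancestors of c10: {c1, c10, c5}.
c9 is not among them, so fast-forward is not possible.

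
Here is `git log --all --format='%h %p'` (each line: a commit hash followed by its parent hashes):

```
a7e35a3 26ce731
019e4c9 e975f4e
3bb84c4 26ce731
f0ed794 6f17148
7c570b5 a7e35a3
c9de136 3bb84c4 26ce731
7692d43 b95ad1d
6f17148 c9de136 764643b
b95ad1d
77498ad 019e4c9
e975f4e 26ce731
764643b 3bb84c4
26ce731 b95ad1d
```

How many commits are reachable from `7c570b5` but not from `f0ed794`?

2

Reachable from 7c570b5: {26ce731, 7c570b5, a7e35a3, b95ad1d}.
Reachable from f0ed794: {26ce731, 3bb84c4, 6f17148, 764643b, b95ad1d, c9de136, f0ed794}.
In 7c570b5's history but not f0ed794's: {7c570b5, a7e35a3} — 2 commits.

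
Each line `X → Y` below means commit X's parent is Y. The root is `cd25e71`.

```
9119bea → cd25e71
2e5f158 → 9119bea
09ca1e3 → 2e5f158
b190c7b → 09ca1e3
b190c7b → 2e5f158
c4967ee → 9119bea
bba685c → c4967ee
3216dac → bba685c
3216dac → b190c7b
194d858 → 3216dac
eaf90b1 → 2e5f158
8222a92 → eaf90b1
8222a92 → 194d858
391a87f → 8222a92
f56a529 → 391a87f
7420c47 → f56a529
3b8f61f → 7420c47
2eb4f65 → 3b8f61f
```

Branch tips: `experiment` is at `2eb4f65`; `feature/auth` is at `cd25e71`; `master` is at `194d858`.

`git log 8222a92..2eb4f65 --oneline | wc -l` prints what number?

5

Reachable from 2eb4f65: {09ca1e3, 194d858, 2e5f158, 2eb4f65, 3216dac, 391a87f, 3b8f61f, 7420c47, 8222a92, 9119bea, b190c7b, bba685c, c4967ee, cd25e71, eaf90b1, f56a529}.
Reachable from 8222a92: {09ca1e3, 194d858, 2e5f158, 3216dac, 8222a92, 9119bea, b190c7b, bba685c, c4967ee, cd25e71, eaf90b1}.
In 2eb4f65's history but not 8222a92's: {2eb4f65, 391a87f, 3b8f61f, 7420c47, f56a529} — 5 commits.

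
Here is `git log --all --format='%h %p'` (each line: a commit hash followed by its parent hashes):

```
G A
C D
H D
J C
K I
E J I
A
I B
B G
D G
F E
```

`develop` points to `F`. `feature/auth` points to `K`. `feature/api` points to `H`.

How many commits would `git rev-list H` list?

Walking parent pointers from H: reachable set = {A, D, G, H}.
That is 4 commits.

4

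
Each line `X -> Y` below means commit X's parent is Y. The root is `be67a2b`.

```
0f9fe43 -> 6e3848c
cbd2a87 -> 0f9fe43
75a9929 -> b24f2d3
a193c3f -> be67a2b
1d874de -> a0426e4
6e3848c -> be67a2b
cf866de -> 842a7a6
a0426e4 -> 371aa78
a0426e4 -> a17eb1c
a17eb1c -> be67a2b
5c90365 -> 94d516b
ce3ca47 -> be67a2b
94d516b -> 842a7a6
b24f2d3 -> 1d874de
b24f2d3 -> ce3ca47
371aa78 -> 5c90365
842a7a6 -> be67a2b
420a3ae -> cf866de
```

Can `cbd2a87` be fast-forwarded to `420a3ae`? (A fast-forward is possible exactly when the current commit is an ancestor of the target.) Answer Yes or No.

A fast-forward from cbd2a87 to 420a3ae is possible iff cbd2a87 is an ancestor of 420a3ae.
Ancestors of 420a3ae: {420a3ae, 842a7a6, be67a2b, cf866de}.
cbd2a87 is not among them, so fast-forward is not possible.

No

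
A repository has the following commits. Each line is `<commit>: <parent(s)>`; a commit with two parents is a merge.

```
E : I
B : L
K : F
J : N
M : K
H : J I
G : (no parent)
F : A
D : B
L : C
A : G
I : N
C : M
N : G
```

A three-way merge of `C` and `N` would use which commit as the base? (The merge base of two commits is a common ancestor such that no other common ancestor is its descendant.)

G

Ancestors of C: {A, C, F, G, K, M}.
Ancestors of N: {G, N}.
Common ancestors: {G}.
The only common ancestor is G, so it is the merge base.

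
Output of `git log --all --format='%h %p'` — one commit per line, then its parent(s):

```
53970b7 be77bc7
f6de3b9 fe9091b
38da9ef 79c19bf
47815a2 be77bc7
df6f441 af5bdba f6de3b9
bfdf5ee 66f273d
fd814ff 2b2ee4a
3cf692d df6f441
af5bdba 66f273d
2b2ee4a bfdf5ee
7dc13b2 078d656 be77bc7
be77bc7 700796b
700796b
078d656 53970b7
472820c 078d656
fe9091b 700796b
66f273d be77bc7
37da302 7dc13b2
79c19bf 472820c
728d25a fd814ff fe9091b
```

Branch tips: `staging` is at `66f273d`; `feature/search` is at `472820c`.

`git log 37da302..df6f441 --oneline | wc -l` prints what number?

Reachable from df6f441: {66f273d, 700796b, af5bdba, be77bc7, df6f441, f6de3b9, fe9091b}.
Reachable from 37da302: {078d656, 37da302, 53970b7, 700796b, 7dc13b2, be77bc7}.
In df6f441's history but not 37da302's: {66f273d, af5bdba, df6f441, f6de3b9, fe9091b} — 5 commits.

5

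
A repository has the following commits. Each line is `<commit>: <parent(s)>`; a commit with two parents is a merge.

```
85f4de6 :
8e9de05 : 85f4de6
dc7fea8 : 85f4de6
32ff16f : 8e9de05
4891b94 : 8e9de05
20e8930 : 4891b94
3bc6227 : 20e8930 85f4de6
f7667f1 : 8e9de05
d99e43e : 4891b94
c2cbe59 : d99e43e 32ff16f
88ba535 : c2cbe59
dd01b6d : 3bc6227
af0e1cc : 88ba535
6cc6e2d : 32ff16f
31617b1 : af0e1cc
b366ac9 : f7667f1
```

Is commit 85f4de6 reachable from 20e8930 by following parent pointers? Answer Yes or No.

Ancestors of 20e8930 (commits reachable by following parents): {20e8930, 4891b94, 85f4de6, 8e9de05}.
85f4de6 is in that set, so it is an ancestor of 20e8930.

Yes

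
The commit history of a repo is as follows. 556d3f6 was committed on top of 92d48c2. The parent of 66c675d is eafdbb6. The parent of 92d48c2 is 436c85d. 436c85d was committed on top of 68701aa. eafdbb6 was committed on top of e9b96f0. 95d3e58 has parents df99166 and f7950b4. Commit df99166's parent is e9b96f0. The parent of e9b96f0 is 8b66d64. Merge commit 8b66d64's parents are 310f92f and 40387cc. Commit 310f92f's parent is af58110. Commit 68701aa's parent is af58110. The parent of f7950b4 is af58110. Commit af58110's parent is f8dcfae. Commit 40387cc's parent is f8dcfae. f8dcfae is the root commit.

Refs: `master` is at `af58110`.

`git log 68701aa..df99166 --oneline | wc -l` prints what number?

Reachable from df99166: {310f92f, 40387cc, 8b66d64, af58110, df99166, e9b96f0, f8dcfae}.
Reachable from 68701aa: {68701aa, af58110, f8dcfae}.
In df99166's history but not 68701aa's: {310f92f, 40387cc, 8b66d64, df99166, e9b96f0} — 5 commits.

5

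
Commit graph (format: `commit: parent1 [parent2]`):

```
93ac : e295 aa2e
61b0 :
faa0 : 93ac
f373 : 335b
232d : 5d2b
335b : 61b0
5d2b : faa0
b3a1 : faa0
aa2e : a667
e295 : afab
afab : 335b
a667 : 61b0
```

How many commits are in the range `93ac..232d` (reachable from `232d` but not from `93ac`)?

3

Reachable from 232d: {232d, 335b, 5d2b, 61b0, 93ac, a667, aa2e, afab, e295, faa0}.
Reachable from 93ac: {335b, 61b0, 93ac, a667, aa2e, afab, e295}.
In 232d's history but not 93ac's: {232d, 5d2b, faa0} — 3 commits.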